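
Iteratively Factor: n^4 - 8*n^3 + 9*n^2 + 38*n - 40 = (n - 1)*(n^3 - 7*n^2 + 2*n + 40) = (n - 5)*(n - 1)*(n^2 - 2*n - 8) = (n - 5)*(n - 1)*(n + 2)*(n - 4)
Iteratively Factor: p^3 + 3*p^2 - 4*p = (p + 4)*(p^2 - p) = p*(p + 4)*(p - 1)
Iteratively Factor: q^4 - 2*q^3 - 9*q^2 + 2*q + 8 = (q - 4)*(q^3 + 2*q^2 - q - 2) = (q - 4)*(q - 1)*(q^2 + 3*q + 2) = (q - 4)*(q - 1)*(q + 1)*(q + 2)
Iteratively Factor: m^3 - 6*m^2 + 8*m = (m - 2)*(m^2 - 4*m) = m*(m - 2)*(m - 4)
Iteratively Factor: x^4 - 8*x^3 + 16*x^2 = (x)*(x^3 - 8*x^2 + 16*x) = x*(x - 4)*(x^2 - 4*x) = x^2*(x - 4)*(x - 4)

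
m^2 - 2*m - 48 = (m - 8)*(m + 6)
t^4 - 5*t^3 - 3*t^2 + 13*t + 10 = (t - 5)*(t - 2)*(t + 1)^2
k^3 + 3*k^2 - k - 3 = (k - 1)*(k + 1)*(k + 3)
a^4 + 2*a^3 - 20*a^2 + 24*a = a*(a - 2)^2*(a + 6)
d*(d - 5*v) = d^2 - 5*d*v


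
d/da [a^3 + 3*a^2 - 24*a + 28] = 3*a^2 + 6*a - 24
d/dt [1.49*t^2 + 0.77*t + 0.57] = 2.98*t + 0.77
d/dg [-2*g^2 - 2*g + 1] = -4*g - 2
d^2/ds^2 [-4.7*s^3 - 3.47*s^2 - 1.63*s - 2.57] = -28.2*s - 6.94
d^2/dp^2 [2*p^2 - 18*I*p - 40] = 4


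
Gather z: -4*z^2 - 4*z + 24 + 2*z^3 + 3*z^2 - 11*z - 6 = 2*z^3 - z^2 - 15*z + 18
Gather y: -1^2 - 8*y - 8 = -8*y - 9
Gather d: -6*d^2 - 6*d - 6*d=-6*d^2 - 12*d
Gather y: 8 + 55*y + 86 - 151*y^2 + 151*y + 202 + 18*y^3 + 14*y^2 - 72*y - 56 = 18*y^3 - 137*y^2 + 134*y + 240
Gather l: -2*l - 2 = -2*l - 2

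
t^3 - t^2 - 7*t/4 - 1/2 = (t - 2)*(t + 1/2)^2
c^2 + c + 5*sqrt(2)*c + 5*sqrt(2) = (c + 1)*(c + 5*sqrt(2))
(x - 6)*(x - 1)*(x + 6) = x^3 - x^2 - 36*x + 36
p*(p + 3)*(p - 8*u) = p^3 - 8*p^2*u + 3*p^2 - 24*p*u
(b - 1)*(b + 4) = b^2 + 3*b - 4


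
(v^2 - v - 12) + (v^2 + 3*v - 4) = 2*v^2 + 2*v - 16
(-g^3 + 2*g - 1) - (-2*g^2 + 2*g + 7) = -g^3 + 2*g^2 - 8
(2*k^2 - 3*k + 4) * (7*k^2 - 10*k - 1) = 14*k^4 - 41*k^3 + 56*k^2 - 37*k - 4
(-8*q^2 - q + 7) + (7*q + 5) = -8*q^2 + 6*q + 12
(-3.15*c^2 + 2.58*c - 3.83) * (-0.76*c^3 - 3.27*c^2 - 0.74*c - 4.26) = 2.394*c^5 + 8.3397*c^4 - 3.1948*c^3 + 24.0339*c^2 - 8.1566*c + 16.3158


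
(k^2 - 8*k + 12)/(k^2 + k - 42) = (k - 2)/(k + 7)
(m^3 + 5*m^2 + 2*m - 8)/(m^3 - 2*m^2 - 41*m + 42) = (m^2 + 6*m + 8)/(m^2 - m - 42)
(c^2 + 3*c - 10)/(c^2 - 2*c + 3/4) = 4*(c^2 + 3*c - 10)/(4*c^2 - 8*c + 3)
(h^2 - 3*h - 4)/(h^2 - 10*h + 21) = (h^2 - 3*h - 4)/(h^2 - 10*h + 21)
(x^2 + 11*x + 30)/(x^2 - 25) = (x + 6)/(x - 5)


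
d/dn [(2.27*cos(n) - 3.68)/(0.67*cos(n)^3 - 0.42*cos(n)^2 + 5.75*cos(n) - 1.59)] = (3.0418*cos(n)^3 - 8.3502*cos(n)^2 + 3.0912*cos(n) - 17.5507)*sin(n)/(0.4489*cos(n)^6 - 0.5628*cos(n)^5 + 7.8814*cos(n)^4 - 6.9606*cos(n)^3 + 34.3981*cos(n)^2 - 18.285*cos(n) + 2.5281)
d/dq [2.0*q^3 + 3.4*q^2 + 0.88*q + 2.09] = 6.0*q^2 + 6.8*q + 0.88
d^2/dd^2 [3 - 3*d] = 0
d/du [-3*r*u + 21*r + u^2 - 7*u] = -3*r + 2*u - 7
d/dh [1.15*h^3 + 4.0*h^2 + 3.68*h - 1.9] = 3.45*h^2 + 8.0*h + 3.68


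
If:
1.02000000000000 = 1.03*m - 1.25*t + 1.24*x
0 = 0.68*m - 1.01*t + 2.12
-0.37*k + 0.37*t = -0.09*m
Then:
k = 19.82335146497 - 6.03172799704592*x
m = 19.3389385181293 - 6.58118759852864*x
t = 15.1192853389385 - 4.4308985811876*x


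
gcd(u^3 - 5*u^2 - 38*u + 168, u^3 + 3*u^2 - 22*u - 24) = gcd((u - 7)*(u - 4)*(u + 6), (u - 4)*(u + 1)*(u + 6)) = u^2 + 2*u - 24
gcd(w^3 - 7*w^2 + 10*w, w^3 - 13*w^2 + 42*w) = w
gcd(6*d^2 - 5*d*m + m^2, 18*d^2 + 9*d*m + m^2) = 1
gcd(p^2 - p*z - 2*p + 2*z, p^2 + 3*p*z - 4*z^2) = -p + z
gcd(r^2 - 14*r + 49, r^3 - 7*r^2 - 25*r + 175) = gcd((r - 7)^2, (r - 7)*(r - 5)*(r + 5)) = r - 7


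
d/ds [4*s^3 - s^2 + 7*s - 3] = 12*s^2 - 2*s + 7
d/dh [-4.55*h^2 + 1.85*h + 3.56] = 1.85 - 9.1*h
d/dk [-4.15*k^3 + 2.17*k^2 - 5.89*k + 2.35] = -12.45*k^2 + 4.34*k - 5.89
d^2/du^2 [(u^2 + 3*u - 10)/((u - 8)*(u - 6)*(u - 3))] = 2*(u^6 + 9*u^5 - 483*u^4 + 4495*u^3 - 16122*u^2 + 19548*u + 3096)/(u^9 - 51*u^8 + 1137*u^7 - 14525*u^6 + 117018*u^5 - 615708*u^4 + 2113128*u^3 - 4556736*u^2 + 5598720*u - 2985984)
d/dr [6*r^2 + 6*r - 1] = 12*r + 6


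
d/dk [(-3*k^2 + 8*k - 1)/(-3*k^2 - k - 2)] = (27*k^2 + 6*k - 17)/(9*k^4 + 6*k^3 + 13*k^2 + 4*k + 4)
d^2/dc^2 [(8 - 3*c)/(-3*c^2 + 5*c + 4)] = 2*(3*(13 - 9*c)*(-3*c^2 + 5*c + 4) - (3*c - 8)*(6*c - 5)^2)/(-3*c^2 + 5*c + 4)^3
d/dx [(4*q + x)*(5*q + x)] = 9*q + 2*x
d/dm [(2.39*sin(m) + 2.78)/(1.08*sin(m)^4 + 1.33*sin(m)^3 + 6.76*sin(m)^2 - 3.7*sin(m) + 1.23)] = (-7.7436*sin(m)^4 - 18.367*sin(m)^3 - 27.2486*sin(m)^2 - 37.5856*sin(m) + 13.2257)*cos(m)/(1.1664*sin(m)^8 + 2.8728*sin(m)^7 + 16.3705*sin(m)^6 + 9.9896*sin(m)^5 + 38.5124*sin(m)^4 - 46.7522*sin(m)^3 + 30.3196*sin(m)^2 - 9.102*sin(m) + 1.5129)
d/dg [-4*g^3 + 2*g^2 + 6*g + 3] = -12*g^2 + 4*g + 6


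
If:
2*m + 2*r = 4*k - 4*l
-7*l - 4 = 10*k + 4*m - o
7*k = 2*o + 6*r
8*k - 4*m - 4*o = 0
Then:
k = -4*r/51 - 16/51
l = -109*r/51 - 28/51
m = 53*r/17 + 8/17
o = -167*r/51 - 56/51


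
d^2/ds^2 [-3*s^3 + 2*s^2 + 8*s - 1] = 4 - 18*s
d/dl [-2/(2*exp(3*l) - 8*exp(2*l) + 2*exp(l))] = (3*exp(2*l) - 8*exp(l) + 1)*exp(-l)/(exp(2*l) - 4*exp(l) + 1)^2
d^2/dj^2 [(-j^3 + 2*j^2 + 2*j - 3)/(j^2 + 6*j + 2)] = 2*(-44*j^3 - 57*j^2 - 78*j - 118)/(j^6 + 18*j^5 + 114*j^4 + 288*j^3 + 228*j^2 + 72*j + 8)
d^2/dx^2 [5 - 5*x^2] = -10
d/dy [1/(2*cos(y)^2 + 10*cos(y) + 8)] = (2*cos(y) + 5)*sin(y)/(2*(cos(y)^2 + 5*cos(y) + 4)^2)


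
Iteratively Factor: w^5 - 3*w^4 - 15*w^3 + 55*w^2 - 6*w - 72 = (w - 2)*(w^4 - w^3 - 17*w^2 + 21*w + 36) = (w - 3)*(w - 2)*(w^3 + 2*w^2 - 11*w - 12) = (w - 3)*(w - 2)*(w + 4)*(w^2 - 2*w - 3) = (w - 3)^2*(w - 2)*(w + 4)*(w + 1)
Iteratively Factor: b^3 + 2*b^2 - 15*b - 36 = (b + 3)*(b^2 - b - 12) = (b + 3)^2*(b - 4)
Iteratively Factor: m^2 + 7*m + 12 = (m + 3)*(m + 4)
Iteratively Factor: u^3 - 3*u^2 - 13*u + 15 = (u - 1)*(u^2 - 2*u - 15) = (u - 1)*(u + 3)*(u - 5)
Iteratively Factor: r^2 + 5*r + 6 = (r + 2)*(r + 3)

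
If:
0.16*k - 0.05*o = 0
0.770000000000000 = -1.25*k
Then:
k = -0.62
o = -1.97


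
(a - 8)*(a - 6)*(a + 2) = a^3 - 12*a^2 + 20*a + 96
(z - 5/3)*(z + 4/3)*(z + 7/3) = z^3 + 2*z^2 - 3*z - 140/27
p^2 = p^2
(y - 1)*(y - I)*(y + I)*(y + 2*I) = y^4 - y^3 + 2*I*y^3 + y^2 - 2*I*y^2 - y + 2*I*y - 2*I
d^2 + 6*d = d*(d + 6)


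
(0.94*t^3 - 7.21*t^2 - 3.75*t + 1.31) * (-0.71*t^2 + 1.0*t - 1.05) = -0.6674*t^5 + 6.0591*t^4 - 5.5345*t^3 + 2.8904*t^2 + 5.2475*t - 1.3755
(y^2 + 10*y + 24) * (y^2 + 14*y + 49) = y^4 + 24*y^3 + 213*y^2 + 826*y + 1176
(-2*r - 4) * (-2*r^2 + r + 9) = 4*r^3 + 6*r^2 - 22*r - 36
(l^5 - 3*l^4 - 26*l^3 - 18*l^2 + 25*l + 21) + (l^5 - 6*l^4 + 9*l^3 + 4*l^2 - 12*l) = 2*l^5 - 9*l^4 - 17*l^3 - 14*l^2 + 13*l + 21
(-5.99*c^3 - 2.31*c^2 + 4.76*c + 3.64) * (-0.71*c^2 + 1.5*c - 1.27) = 4.2529*c^5 - 7.3449*c^4 + 0.762700000000001*c^3 + 7.4893*c^2 - 0.585199999999999*c - 4.6228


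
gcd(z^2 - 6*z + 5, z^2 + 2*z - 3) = z - 1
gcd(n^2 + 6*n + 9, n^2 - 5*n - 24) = n + 3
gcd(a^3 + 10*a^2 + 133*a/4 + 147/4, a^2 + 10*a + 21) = a + 3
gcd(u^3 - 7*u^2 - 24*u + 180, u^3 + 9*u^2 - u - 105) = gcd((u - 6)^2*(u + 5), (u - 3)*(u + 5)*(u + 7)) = u + 5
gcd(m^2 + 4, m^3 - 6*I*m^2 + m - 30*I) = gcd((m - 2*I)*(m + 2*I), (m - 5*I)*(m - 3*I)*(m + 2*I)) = m + 2*I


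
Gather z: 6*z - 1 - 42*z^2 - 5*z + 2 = -42*z^2 + z + 1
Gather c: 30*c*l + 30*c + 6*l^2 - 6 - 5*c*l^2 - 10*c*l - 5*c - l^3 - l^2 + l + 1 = c*(-5*l^2 + 20*l + 25) - l^3 + 5*l^2 + l - 5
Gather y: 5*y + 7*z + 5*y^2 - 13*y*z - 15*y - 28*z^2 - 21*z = 5*y^2 + y*(-13*z - 10) - 28*z^2 - 14*z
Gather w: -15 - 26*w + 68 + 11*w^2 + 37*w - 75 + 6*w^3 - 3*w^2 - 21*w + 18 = 6*w^3 + 8*w^2 - 10*w - 4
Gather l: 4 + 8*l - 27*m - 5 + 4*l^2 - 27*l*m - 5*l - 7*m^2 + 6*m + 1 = 4*l^2 + l*(3 - 27*m) - 7*m^2 - 21*m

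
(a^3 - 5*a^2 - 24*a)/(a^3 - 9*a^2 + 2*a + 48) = a*(a + 3)/(a^2 - a - 6)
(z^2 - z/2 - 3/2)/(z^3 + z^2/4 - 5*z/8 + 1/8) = 4*(2*z - 3)/(8*z^2 - 6*z + 1)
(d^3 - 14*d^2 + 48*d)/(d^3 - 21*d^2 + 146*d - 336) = d/(d - 7)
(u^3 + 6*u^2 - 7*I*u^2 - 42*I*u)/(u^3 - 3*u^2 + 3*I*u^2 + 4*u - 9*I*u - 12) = u*(u^2 + u*(6 - 7*I) - 42*I)/(u^3 + 3*u^2*(-1 + I) + u*(4 - 9*I) - 12)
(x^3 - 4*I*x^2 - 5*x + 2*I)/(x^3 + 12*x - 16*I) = (x^2 - 2*I*x - 1)/(x^2 + 2*I*x + 8)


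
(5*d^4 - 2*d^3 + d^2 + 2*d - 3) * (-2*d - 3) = -10*d^5 - 11*d^4 + 4*d^3 - 7*d^2 + 9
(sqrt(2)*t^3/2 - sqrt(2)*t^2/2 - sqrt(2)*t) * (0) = 0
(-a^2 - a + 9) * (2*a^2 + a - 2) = -2*a^4 - 3*a^3 + 19*a^2 + 11*a - 18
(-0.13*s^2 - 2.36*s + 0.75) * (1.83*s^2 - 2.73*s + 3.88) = -0.2379*s^4 - 3.9639*s^3 + 7.3109*s^2 - 11.2043*s + 2.91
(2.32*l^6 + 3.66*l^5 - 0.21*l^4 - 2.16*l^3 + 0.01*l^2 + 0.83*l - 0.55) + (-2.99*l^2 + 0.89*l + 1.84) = 2.32*l^6 + 3.66*l^5 - 0.21*l^4 - 2.16*l^3 - 2.98*l^2 + 1.72*l + 1.29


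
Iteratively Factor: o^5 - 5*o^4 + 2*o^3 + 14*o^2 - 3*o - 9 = (o + 1)*(o^4 - 6*o^3 + 8*o^2 + 6*o - 9) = (o - 3)*(o + 1)*(o^3 - 3*o^2 - o + 3) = (o - 3)*(o + 1)^2*(o^2 - 4*o + 3) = (o - 3)*(o - 1)*(o + 1)^2*(o - 3)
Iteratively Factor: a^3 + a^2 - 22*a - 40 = (a + 4)*(a^2 - 3*a - 10) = (a - 5)*(a + 4)*(a + 2)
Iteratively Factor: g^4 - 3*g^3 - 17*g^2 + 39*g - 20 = (g - 1)*(g^3 - 2*g^2 - 19*g + 20) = (g - 1)*(g + 4)*(g^2 - 6*g + 5) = (g - 1)^2*(g + 4)*(g - 5)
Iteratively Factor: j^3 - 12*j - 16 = (j + 2)*(j^2 - 2*j - 8) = (j - 4)*(j + 2)*(j + 2)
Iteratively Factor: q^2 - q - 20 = (q - 5)*(q + 4)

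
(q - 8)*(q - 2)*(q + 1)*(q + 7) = q^4 - 2*q^3 - 57*q^2 + 58*q + 112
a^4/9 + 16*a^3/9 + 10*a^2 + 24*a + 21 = (a/3 + 1)^2*(a + 3)*(a + 7)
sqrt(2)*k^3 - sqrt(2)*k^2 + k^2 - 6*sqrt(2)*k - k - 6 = (k - 3)*(k + 2)*(sqrt(2)*k + 1)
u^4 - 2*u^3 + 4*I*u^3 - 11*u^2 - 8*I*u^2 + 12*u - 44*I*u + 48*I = (u - 4)*(u - 1)*(u + 3)*(u + 4*I)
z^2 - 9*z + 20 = (z - 5)*(z - 4)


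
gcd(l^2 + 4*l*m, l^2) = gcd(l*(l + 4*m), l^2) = l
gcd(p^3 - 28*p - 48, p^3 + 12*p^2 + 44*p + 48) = p^2 + 6*p + 8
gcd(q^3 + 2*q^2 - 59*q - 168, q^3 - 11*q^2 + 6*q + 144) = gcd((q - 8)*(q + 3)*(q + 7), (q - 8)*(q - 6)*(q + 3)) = q^2 - 5*q - 24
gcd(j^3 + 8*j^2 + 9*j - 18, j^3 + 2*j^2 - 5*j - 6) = j + 3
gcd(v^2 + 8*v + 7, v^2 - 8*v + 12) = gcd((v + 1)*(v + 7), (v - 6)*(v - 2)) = 1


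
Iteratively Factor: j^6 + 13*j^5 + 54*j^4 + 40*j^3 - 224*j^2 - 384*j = (j + 4)*(j^5 + 9*j^4 + 18*j^3 - 32*j^2 - 96*j) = j*(j + 4)*(j^4 + 9*j^3 + 18*j^2 - 32*j - 96) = j*(j - 2)*(j + 4)*(j^3 + 11*j^2 + 40*j + 48) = j*(j - 2)*(j + 3)*(j + 4)*(j^2 + 8*j + 16) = j*(j - 2)*(j + 3)*(j + 4)^2*(j + 4)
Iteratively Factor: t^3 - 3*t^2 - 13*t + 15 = (t - 1)*(t^2 - 2*t - 15) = (t - 5)*(t - 1)*(t + 3)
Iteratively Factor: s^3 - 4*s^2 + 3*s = (s)*(s^2 - 4*s + 3) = s*(s - 3)*(s - 1)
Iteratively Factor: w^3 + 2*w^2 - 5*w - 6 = (w + 1)*(w^2 + w - 6) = (w - 2)*(w + 1)*(w + 3)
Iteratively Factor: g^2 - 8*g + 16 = (g - 4)*(g - 4)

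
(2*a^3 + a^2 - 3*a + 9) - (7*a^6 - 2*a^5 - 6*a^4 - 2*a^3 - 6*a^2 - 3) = -7*a^6 + 2*a^5 + 6*a^4 + 4*a^3 + 7*a^2 - 3*a + 12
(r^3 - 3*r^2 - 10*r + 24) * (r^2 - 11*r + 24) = r^5 - 14*r^4 + 47*r^3 + 62*r^2 - 504*r + 576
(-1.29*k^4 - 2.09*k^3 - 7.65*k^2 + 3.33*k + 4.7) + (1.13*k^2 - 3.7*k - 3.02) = -1.29*k^4 - 2.09*k^3 - 6.52*k^2 - 0.37*k + 1.68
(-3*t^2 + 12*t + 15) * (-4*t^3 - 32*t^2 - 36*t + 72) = 12*t^5 + 48*t^4 - 336*t^3 - 1128*t^2 + 324*t + 1080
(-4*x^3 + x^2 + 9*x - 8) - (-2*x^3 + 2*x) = -2*x^3 + x^2 + 7*x - 8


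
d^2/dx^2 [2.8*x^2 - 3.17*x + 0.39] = 5.60000000000000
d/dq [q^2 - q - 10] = 2*q - 1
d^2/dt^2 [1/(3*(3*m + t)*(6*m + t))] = 2*((3*m + t)^2 + (3*m + t)*(6*m + t) + (6*m + t)^2)/(3*(3*m + t)^3*(6*m + t)^3)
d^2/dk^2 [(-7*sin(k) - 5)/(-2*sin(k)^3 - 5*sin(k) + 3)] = (-112*sin(k)^7 - 180*sin(k)^6 + 448*sin(k)^5 - 406*sin(k)^4 - 410*sin(k)^3 + 574*sin(k)^2 + 42*sin(k) + 460)/(2*sin(k)^3 + 5*sin(k) - 3)^3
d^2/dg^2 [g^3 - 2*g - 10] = 6*g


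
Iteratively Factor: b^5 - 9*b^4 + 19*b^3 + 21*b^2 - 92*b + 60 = (b - 3)*(b^4 - 6*b^3 + b^2 + 24*b - 20) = (b - 5)*(b - 3)*(b^3 - b^2 - 4*b + 4) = (b - 5)*(b - 3)*(b - 1)*(b^2 - 4) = (b - 5)*(b - 3)*(b - 2)*(b - 1)*(b + 2)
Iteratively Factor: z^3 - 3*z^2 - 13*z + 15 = (z - 1)*(z^2 - 2*z - 15) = (z - 5)*(z - 1)*(z + 3)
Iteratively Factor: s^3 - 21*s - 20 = (s + 1)*(s^2 - s - 20) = (s - 5)*(s + 1)*(s + 4)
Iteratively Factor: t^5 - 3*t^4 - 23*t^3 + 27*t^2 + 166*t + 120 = (t + 2)*(t^4 - 5*t^3 - 13*t^2 + 53*t + 60) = (t + 2)*(t + 3)*(t^3 - 8*t^2 + 11*t + 20) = (t - 4)*(t + 2)*(t + 3)*(t^2 - 4*t - 5) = (t - 4)*(t + 1)*(t + 2)*(t + 3)*(t - 5)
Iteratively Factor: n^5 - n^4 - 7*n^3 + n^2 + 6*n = (n)*(n^4 - n^3 - 7*n^2 + n + 6) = n*(n - 1)*(n^3 - 7*n - 6) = n*(n - 1)*(n + 2)*(n^2 - 2*n - 3) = n*(n - 3)*(n - 1)*(n + 2)*(n + 1)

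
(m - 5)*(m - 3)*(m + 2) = m^3 - 6*m^2 - m + 30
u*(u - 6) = u^2 - 6*u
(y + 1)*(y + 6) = y^2 + 7*y + 6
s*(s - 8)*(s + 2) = s^3 - 6*s^2 - 16*s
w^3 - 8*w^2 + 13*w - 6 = (w - 6)*(w - 1)^2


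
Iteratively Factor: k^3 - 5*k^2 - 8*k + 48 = (k + 3)*(k^2 - 8*k + 16) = (k - 4)*(k + 3)*(k - 4)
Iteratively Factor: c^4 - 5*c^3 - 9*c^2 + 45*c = (c)*(c^3 - 5*c^2 - 9*c + 45) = c*(c - 3)*(c^2 - 2*c - 15) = c*(c - 5)*(c - 3)*(c + 3)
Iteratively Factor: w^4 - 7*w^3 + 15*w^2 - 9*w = (w - 1)*(w^3 - 6*w^2 + 9*w) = (w - 3)*(w - 1)*(w^2 - 3*w) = (w - 3)^2*(w - 1)*(w)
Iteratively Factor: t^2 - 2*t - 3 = (t + 1)*(t - 3)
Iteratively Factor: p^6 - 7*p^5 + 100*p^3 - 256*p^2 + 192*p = (p)*(p^5 - 7*p^4 + 100*p^2 - 256*p + 192) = p*(p - 2)*(p^4 - 5*p^3 - 10*p^2 + 80*p - 96) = p*(p - 2)*(p + 4)*(p^3 - 9*p^2 + 26*p - 24) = p*(p - 2)^2*(p + 4)*(p^2 - 7*p + 12) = p*(p - 4)*(p - 2)^2*(p + 4)*(p - 3)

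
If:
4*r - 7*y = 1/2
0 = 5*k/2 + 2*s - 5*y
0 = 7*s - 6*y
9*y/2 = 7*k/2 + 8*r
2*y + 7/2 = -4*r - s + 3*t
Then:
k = -92/987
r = 1/1128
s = -20/329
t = 362/329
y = -10/141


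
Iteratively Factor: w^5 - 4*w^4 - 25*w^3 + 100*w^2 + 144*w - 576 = (w - 4)*(w^4 - 25*w^2 + 144) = (w - 4)*(w - 3)*(w^3 + 3*w^2 - 16*w - 48) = (w - 4)*(w - 3)*(w + 4)*(w^2 - w - 12) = (w - 4)*(w - 3)*(w + 3)*(w + 4)*(w - 4)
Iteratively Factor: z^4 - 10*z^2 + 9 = (z + 1)*(z^3 - z^2 - 9*z + 9) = (z + 1)*(z + 3)*(z^2 - 4*z + 3) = (z - 1)*(z + 1)*(z + 3)*(z - 3)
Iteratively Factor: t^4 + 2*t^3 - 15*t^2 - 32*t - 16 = (t - 4)*(t^3 + 6*t^2 + 9*t + 4) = (t - 4)*(t + 1)*(t^2 + 5*t + 4) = (t - 4)*(t + 1)*(t + 4)*(t + 1)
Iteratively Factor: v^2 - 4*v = (v - 4)*(v)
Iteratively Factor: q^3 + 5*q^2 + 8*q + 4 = (q + 2)*(q^2 + 3*q + 2) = (q + 1)*(q + 2)*(q + 2)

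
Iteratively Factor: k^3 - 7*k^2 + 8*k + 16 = (k + 1)*(k^2 - 8*k + 16) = (k - 4)*(k + 1)*(k - 4)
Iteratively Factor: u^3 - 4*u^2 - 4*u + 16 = (u - 4)*(u^2 - 4) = (u - 4)*(u - 2)*(u + 2)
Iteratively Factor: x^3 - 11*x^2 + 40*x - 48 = (x - 4)*(x^2 - 7*x + 12) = (x - 4)^2*(x - 3)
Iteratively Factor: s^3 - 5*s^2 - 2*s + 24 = (s - 3)*(s^2 - 2*s - 8) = (s - 4)*(s - 3)*(s + 2)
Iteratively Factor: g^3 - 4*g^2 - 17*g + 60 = (g + 4)*(g^2 - 8*g + 15) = (g - 5)*(g + 4)*(g - 3)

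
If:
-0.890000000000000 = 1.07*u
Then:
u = -0.83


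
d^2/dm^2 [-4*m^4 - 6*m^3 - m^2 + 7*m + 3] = -48*m^2 - 36*m - 2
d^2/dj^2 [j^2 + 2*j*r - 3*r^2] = 2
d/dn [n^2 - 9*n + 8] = 2*n - 9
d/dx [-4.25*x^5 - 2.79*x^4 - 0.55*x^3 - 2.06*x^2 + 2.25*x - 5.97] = -21.25*x^4 - 11.16*x^3 - 1.65*x^2 - 4.12*x + 2.25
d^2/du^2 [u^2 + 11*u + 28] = 2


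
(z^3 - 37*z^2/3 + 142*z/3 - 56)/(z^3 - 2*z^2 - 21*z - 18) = (3*z^2 - 19*z + 28)/(3*(z^2 + 4*z + 3))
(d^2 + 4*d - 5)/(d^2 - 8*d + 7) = (d + 5)/(d - 7)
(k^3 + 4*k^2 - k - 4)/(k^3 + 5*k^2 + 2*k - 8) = (k + 1)/(k + 2)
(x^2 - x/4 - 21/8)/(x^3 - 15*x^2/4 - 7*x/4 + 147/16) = 2/(2*x - 7)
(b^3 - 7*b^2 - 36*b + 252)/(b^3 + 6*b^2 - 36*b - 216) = (b - 7)/(b + 6)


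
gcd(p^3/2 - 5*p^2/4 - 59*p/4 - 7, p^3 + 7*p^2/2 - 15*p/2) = 1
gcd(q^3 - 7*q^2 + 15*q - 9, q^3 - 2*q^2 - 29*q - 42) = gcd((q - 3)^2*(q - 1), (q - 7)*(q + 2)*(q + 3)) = 1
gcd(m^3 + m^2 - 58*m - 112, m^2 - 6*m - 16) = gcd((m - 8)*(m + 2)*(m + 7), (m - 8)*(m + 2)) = m^2 - 6*m - 16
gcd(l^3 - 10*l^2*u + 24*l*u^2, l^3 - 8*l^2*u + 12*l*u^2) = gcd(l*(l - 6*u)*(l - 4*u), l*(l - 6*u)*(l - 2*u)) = -l^2 + 6*l*u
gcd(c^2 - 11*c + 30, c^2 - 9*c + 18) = c - 6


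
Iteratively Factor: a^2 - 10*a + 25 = (a - 5)*(a - 5)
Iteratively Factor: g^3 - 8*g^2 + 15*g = (g)*(g^2 - 8*g + 15) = g*(g - 5)*(g - 3)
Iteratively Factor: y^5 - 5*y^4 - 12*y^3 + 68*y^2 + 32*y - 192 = (y - 4)*(y^4 - y^3 - 16*y^2 + 4*y + 48) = (y - 4)*(y - 2)*(y^3 + y^2 - 14*y - 24) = (y - 4)^2*(y - 2)*(y^2 + 5*y + 6) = (y - 4)^2*(y - 2)*(y + 2)*(y + 3)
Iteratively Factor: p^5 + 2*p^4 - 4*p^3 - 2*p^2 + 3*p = (p + 1)*(p^4 + p^3 - 5*p^2 + 3*p) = (p - 1)*(p + 1)*(p^3 + 2*p^2 - 3*p) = (p - 1)*(p + 1)*(p + 3)*(p^2 - p) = (p - 1)^2*(p + 1)*(p + 3)*(p)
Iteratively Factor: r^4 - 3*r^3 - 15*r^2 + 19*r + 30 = (r - 2)*(r^3 - r^2 - 17*r - 15) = (r - 5)*(r - 2)*(r^2 + 4*r + 3) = (r - 5)*(r - 2)*(r + 3)*(r + 1)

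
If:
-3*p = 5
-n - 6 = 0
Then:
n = -6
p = -5/3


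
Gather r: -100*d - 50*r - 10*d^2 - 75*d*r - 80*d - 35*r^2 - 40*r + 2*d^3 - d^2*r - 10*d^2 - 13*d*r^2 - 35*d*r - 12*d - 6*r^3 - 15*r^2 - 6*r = 2*d^3 - 20*d^2 - 192*d - 6*r^3 + r^2*(-13*d - 50) + r*(-d^2 - 110*d - 96)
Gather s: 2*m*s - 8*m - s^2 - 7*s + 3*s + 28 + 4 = -8*m - s^2 + s*(2*m - 4) + 32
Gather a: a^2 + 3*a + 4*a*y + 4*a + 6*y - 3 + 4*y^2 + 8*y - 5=a^2 + a*(4*y + 7) + 4*y^2 + 14*y - 8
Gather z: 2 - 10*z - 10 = -10*z - 8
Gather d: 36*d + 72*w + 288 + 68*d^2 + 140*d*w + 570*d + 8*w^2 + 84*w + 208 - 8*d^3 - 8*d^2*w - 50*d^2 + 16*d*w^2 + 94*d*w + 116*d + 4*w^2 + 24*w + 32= -8*d^3 + d^2*(18 - 8*w) + d*(16*w^2 + 234*w + 722) + 12*w^2 + 180*w + 528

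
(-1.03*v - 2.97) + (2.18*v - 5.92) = 1.15*v - 8.89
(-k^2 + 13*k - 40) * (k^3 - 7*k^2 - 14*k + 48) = -k^5 + 20*k^4 - 117*k^3 + 50*k^2 + 1184*k - 1920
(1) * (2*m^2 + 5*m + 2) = 2*m^2 + 5*m + 2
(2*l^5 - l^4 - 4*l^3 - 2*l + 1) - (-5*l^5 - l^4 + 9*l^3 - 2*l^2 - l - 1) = 7*l^5 - 13*l^3 + 2*l^2 - l + 2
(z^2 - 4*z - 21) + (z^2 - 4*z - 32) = 2*z^2 - 8*z - 53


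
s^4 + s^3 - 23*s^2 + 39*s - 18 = (s - 3)*(s - 1)^2*(s + 6)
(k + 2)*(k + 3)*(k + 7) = k^3 + 12*k^2 + 41*k + 42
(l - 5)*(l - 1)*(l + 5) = l^3 - l^2 - 25*l + 25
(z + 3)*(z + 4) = z^2 + 7*z + 12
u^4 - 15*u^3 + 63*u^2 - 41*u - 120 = (u - 8)*(u - 5)*(u - 3)*(u + 1)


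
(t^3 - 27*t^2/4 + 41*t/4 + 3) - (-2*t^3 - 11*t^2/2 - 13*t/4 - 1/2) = 3*t^3 - 5*t^2/4 + 27*t/2 + 7/2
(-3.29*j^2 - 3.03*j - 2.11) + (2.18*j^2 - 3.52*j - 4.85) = -1.11*j^2 - 6.55*j - 6.96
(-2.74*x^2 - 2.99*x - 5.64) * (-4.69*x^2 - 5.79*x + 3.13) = 12.8506*x^4 + 29.8877*x^3 + 35.1875*x^2 + 23.2969*x - 17.6532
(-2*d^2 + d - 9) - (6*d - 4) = -2*d^2 - 5*d - 5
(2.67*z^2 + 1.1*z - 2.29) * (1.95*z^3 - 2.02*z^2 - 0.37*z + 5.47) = 5.2065*z^5 - 3.2484*z^4 - 7.6754*z^3 + 18.8237*z^2 + 6.8643*z - 12.5263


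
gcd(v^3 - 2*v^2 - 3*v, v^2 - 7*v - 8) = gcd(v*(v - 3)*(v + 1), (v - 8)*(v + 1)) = v + 1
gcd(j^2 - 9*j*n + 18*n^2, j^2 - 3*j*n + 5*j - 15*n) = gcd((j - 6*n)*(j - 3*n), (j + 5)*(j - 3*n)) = j - 3*n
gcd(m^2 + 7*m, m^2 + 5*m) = m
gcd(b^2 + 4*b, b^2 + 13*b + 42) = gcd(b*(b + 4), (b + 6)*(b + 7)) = 1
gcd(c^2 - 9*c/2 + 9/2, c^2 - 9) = c - 3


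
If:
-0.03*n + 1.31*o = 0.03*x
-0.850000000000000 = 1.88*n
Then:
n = -0.45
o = 0.0229007633587786*x - 0.0103540685398733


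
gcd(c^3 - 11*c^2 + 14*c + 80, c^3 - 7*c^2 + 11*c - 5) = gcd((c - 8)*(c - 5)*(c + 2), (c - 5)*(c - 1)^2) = c - 5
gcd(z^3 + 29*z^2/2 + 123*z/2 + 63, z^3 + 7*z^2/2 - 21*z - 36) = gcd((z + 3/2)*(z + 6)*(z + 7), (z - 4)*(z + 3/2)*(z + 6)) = z^2 + 15*z/2 + 9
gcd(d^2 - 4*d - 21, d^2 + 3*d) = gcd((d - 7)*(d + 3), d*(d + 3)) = d + 3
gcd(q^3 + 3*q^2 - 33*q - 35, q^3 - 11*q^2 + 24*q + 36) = q + 1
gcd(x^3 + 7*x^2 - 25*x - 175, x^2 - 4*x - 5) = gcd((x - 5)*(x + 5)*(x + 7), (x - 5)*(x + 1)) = x - 5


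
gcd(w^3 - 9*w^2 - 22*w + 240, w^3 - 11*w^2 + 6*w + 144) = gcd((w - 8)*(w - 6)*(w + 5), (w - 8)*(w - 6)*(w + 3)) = w^2 - 14*w + 48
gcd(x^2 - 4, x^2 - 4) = x^2 - 4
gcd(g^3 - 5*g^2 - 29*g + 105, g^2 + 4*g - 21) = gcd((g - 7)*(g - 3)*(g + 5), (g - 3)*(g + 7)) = g - 3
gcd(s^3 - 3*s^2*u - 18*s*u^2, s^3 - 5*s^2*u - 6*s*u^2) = s^2 - 6*s*u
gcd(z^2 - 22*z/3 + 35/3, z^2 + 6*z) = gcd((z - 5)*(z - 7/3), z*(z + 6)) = 1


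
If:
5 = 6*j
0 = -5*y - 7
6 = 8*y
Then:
No Solution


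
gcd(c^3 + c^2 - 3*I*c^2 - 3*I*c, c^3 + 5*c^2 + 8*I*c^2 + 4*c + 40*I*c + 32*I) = c + 1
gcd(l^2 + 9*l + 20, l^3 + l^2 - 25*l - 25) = l + 5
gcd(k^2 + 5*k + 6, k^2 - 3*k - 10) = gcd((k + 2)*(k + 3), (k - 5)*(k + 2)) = k + 2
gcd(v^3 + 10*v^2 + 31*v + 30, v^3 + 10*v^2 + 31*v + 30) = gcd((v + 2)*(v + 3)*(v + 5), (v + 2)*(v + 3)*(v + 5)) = v^3 + 10*v^2 + 31*v + 30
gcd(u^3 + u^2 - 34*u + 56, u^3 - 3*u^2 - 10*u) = 1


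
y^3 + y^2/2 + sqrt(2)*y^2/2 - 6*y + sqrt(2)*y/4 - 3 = (y + 1/2)*(y - 3*sqrt(2)/2)*(y + 2*sqrt(2))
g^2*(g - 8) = g^3 - 8*g^2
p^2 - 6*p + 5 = (p - 5)*(p - 1)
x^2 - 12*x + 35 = (x - 7)*(x - 5)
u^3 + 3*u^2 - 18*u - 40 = (u - 4)*(u + 2)*(u + 5)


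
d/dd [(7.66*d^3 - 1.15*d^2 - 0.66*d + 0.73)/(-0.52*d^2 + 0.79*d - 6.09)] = (-3.9832*d^4 + 12.1028*d^3 - 141.1999*d^2 + 14.7662*d + 3.4427)/(0.2704*d^4 - 0.8216*d^3 + 6.9577*d^2 - 9.6222*d + 37.0881)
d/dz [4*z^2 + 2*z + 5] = 8*z + 2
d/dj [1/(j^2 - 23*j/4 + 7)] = 4*(23 - 8*j)/(4*j^2 - 23*j + 28)^2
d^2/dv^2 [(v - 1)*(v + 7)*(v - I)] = 6*v + 12 - 2*I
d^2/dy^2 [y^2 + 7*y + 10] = 2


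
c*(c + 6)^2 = c^3 + 12*c^2 + 36*c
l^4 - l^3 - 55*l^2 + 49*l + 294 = (l - 7)*(l - 3)*(l + 2)*(l + 7)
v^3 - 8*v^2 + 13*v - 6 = (v - 6)*(v - 1)^2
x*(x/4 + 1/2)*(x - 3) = x^3/4 - x^2/4 - 3*x/2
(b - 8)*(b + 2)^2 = b^3 - 4*b^2 - 28*b - 32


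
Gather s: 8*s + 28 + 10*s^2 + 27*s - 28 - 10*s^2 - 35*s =0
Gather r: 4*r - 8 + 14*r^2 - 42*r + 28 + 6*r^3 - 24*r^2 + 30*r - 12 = 6*r^3 - 10*r^2 - 8*r + 8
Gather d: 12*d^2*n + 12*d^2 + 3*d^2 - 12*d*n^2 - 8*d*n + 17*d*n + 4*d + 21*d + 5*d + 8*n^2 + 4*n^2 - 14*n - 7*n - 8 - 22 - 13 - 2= d^2*(12*n + 15) + d*(-12*n^2 + 9*n + 30) + 12*n^2 - 21*n - 45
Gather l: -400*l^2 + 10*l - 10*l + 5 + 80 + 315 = 400 - 400*l^2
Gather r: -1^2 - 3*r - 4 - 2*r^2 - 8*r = -2*r^2 - 11*r - 5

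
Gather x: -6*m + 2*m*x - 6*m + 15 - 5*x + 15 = -12*m + x*(2*m - 5) + 30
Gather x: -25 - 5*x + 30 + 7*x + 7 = 2*x + 12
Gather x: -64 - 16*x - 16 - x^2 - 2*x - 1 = -x^2 - 18*x - 81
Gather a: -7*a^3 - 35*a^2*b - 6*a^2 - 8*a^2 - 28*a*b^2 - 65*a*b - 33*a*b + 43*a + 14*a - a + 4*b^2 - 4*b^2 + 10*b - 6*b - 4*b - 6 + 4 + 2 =-7*a^3 + a^2*(-35*b - 14) + a*(-28*b^2 - 98*b + 56)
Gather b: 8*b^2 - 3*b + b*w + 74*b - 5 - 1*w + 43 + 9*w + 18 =8*b^2 + b*(w + 71) + 8*w + 56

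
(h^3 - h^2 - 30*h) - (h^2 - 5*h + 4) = h^3 - 2*h^2 - 25*h - 4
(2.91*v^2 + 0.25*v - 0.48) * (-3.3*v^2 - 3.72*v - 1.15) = -9.603*v^4 - 11.6502*v^3 - 2.6925*v^2 + 1.4981*v + 0.552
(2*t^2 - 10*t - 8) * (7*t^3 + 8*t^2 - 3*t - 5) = 14*t^5 - 54*t^4 - 142*t^3 - 44*t^2 + 74*t + 40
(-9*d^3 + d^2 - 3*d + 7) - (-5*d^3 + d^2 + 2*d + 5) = -4*d^3 - 5*d + 2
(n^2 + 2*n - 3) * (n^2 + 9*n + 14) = n^4 + 11*n^3 + 29*n^2 + n - 42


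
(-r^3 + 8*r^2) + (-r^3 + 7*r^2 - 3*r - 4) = -2*r^3 + 15*r^2 - 3*r - 4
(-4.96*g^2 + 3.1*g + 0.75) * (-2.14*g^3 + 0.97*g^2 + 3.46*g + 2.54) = 10.6144*g^5 - 11.4452*g^4 - 15.7596*g^3 - 1.1449*g^2 + 10.469*g + 1.905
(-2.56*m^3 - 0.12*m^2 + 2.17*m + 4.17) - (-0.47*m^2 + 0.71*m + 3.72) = -2.56*m^3 + 0.35*m^2 + 1.46*m + 0.45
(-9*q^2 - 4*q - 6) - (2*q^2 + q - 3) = -11*q^2 - 5*q - 3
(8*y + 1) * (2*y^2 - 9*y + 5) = 16*y^3 - 70*y^2 + 31*y + 5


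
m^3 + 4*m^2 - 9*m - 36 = (m - 3)*(m + 3)*(m + 4)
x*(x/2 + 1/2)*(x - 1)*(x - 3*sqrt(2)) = x^4/2 - 3*sqrt(2)*x^3/2 - x^2/2 + 3*sqrt(2)*x/2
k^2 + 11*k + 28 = (k + 4)*(k + 7)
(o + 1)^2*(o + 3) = o^3 + 5*o^2 + 7*o + 3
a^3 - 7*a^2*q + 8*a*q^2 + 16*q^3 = (a - 4*q)^2*(a + q)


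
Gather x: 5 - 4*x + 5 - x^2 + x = -x^2 - 3*x + 10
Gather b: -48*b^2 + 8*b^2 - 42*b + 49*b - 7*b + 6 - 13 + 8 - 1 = -40*b^2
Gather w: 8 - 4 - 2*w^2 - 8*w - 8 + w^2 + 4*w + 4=-w^2 - 4*w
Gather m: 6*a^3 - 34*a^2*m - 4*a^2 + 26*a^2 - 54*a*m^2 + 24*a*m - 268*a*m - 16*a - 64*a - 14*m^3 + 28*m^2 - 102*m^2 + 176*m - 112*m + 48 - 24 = 6*a^3 + 22*a^2 - 80*a - 14*m^3 + m^2*(-54*a - 74) + m*(-34*a^2 - 244*a + 64) + 24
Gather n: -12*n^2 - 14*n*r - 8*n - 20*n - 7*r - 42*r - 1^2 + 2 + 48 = -12*n^2 + n*(-14*r - 28) - 49*r + 49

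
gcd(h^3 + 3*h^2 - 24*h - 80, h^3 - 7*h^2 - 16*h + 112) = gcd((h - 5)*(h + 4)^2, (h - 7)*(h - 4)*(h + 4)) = h + 4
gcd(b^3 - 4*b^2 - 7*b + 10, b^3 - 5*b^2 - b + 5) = b^2 - 6*b + 5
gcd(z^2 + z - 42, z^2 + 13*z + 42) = z + 7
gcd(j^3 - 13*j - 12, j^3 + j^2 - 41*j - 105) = j + 3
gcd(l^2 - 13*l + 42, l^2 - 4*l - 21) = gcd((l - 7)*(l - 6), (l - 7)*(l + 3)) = l - 7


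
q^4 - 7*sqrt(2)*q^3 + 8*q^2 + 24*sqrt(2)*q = q*(q - 6*sqrt(2))*(q - 2*sqrt(2))*(q + sqrt(2))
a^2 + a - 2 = (a - 1)*(a + 2)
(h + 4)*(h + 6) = h^2 + 10*h + 24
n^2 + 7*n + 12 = (n + 3)*(n + 4)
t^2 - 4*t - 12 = (t - 6)*(t + 2)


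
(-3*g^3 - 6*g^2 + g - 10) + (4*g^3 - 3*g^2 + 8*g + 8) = g^3 - 9*g^2 + 9*g - 2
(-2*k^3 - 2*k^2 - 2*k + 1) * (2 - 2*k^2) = 4*k^5 + 4*k^4 - 6*k^2 - 4*k + 2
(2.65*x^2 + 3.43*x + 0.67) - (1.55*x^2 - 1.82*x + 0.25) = 1.1*x^2 + 5.25*x + 0.42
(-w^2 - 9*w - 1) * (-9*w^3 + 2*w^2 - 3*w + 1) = 9*w^5 + 79*w^4 - 6*w^3 + 24*w^2 - 6*w - 1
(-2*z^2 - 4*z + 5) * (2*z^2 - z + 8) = -4*z^4 - 6*z^3 - 2*z^2 - 37*z + 40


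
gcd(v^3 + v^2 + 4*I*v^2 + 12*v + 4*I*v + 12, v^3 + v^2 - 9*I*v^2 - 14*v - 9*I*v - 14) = v^2 + v*(1 - 2*I) - 2*I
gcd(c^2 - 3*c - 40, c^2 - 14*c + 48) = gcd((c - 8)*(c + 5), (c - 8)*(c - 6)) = c - 8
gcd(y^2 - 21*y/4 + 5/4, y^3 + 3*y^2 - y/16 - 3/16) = y - 1/4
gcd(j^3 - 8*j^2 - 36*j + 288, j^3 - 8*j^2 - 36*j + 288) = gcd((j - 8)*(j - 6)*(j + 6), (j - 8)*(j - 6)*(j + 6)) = j^3 - 8*j^2 - 36*j + 288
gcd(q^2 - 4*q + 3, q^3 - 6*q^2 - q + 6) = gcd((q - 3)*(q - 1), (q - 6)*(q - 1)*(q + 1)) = q - 1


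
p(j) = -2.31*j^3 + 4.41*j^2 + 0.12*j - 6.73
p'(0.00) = 0.12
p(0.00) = -6.73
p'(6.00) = -196.44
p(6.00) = -346.21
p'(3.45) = -51.94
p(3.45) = -48.68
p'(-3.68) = -126.19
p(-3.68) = 167.67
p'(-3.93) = -141.58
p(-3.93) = 201.12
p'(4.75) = -114.34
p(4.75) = -154.23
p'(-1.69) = -34.58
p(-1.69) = 16.81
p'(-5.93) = -295.88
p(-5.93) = 629.33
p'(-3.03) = -90.23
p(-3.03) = 97.65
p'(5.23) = -143.31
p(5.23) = -215.93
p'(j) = -6.93*j^2 + 8.82*j + 0.12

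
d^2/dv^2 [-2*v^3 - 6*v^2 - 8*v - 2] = -12*v - 12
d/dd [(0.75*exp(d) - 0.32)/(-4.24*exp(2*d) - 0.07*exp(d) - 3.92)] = (3.18*exp(2*d) - 2.7136*exp(d) - 2.9624)*exp(d)/(17.9776*exp(4*d) + 0.5936*exp(3*d) + 33.2465*exp(2*d) + 0.5488*exp(d) + 15.3664)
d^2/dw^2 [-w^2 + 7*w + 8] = -2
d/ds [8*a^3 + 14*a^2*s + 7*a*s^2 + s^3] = 14*a^2 + 14*a*s + 3*s^2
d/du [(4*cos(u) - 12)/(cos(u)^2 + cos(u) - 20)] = 4*(cos(u)^2 - 6*cos(u) + 17)*sin(u)/(cos(u)^2 + cos(u) - 20)^2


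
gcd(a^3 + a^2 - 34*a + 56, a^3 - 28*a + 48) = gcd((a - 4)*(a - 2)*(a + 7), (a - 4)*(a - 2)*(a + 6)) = a^2 - 6*a + 8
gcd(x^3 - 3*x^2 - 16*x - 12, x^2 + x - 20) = 1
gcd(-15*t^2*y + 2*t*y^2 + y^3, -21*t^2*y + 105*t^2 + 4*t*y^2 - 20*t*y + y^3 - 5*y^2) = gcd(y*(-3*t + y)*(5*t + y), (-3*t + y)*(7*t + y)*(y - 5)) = -3*t + y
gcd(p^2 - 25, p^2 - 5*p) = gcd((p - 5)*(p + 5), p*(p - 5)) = p - 5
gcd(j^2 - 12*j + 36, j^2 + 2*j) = 1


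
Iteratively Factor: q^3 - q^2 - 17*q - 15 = (q - 5)*(q^2 + 4*q + 3) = (q - 5)*(q + 3)*(q + 1)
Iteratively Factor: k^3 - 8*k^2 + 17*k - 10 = (k - 5)*(k^2 - 3*k + 2) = (k - 5)*(k - 1)*(k - 2)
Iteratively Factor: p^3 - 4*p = (p)*(p^2 - 4) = p*(p - 2)*(p + 2)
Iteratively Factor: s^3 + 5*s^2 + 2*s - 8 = (s + 2)*(s^2 + 3*s - 4) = (s + 2)*(s + 4)*(s - 1)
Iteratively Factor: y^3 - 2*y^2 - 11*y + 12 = (y + 3)*(y^2 - 5*y + 4) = (y - 4)*(y + 3)*(y - 1)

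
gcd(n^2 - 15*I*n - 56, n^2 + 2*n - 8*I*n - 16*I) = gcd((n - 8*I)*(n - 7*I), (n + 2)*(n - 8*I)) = n - 8*I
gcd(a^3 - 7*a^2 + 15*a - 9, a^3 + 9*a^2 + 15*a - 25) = a - 1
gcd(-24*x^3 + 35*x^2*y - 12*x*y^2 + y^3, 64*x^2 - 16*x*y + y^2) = 8*x - y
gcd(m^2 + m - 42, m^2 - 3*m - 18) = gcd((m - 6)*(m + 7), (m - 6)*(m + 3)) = m - 6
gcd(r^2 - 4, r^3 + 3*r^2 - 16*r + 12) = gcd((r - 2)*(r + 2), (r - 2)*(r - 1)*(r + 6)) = r - 2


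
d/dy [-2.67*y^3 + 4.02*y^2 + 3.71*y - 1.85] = -8.01*y^2 + 8.04*y + 3.71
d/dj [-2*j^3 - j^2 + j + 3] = -6*j^2 - 2*j + 1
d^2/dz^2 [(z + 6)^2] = 2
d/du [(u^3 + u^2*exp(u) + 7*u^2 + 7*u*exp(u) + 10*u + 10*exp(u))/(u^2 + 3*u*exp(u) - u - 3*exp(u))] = (-(3*u*exp(u) + 2*u - 1)*(u^3 + u^2*exp(u) + 7*u^2 + 7*u*exp(u) + 10*u + 10*exp(u)) + (u^2 + 3*u*exp(u) - u - 3*exp(u))*(u^2*exp(u) + 3*u^2 + 9*u*exp(u) + 14*u + 17*exp(u) + 10))/(u^2 + 3*u*exp(u) - u - 3*exp(u))^2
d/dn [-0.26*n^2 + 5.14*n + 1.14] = 5.14 - 0.52*n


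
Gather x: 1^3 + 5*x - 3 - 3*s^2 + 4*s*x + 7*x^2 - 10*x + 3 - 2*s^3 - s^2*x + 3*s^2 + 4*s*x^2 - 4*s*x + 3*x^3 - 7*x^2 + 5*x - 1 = -2*s^3 - s^2*x + 4*s*x^2 + 3*x^3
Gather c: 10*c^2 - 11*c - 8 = 10*c^2 - 11*c - 8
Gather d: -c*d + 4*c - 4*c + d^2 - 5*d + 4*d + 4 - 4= d^2 + d*(-c - 1)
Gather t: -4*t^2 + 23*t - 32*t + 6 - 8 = -4*t^2 - 9*t - 2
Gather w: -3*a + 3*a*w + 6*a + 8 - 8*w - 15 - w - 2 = 3*a + w*(3*a - 9) - 9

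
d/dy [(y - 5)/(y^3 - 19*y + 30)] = (y^3 - 19*y - (y - 5)*(3*y^2 - 19) + 30)/(y^3 - 19*y + 30)^2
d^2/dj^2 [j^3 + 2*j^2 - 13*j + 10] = 6*j + 4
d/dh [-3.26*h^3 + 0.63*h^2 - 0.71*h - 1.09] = -9.78*h^2 + 1.26*h - 0.71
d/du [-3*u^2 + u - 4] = 1 - 6*u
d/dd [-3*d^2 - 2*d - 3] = -6*d - 2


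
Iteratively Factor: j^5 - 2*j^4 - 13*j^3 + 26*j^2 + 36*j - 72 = (j - 2)*(j^4 - 13*j^2 + 36) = (j - 2)*(j + 3)*(j^3 - 3*j^2 - 4*j + 12) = (j - 2)*(j + 2)*(j + 3)*(j^2 - 5*j + 6) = (j - 2)^2*(j + 2)*(j + 3)*(j - 3)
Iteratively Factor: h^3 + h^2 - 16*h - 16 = (h + 1)*(h^2 - 16) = (h + 1)*(h + 4)*(h - 4)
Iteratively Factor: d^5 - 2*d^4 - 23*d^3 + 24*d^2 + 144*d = (d - 4)*(d^4 + 2*d^3 - 15*d^2 - 36*d) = (d - 4)^2*(d^3 + 6*d^2 + 9*d) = d*(d - 4)^2*(d^2 + 6*d + 9) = d*(d - 4)^2*(d + 3)*(d + 3)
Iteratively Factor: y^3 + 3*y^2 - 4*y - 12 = (y - 2)*(y^2 + 5*y + 6) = (y - 2)*(y + 2)*(y + 3)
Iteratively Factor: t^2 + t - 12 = (t + 4)*(t - 3)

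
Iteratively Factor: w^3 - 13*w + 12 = (w + 4)*(w^2 - 4*w + 3) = (w - 3)*(w + 4)*(w - 1)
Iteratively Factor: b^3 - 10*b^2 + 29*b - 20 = (b - 1)*(b^2 - 9*b + 20) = (b - 5)*(b - 1)*(b - 4)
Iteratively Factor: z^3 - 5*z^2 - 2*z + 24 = (z + 2)*(z^2 - 7*z + 12) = (z - 4)*(z + 2)*(z - 3)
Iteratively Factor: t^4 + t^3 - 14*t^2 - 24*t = (t)*(t^3 + t^2 - 14*t - 24) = t*(t + 3)*(t^2 - 2*t - 8) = t*(t + 2)*(t + 3)*(t - 4)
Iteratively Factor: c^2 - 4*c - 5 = (c + 1)*(c - 5)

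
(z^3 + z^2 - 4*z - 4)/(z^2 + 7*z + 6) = (z^2 - 4)/(z + 6)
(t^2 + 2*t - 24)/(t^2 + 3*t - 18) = (t - 4)/(t - 3)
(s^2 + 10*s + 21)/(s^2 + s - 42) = (s + 3)/(s - 6)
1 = 1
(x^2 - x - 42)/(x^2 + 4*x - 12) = (x - 7)/(x - 2)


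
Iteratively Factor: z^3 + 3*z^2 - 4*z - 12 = (z + 2)*(z^2 + z - 6) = (z + 2)*(z + 3)*(z - 2)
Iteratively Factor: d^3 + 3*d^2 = (d)*(d^2 + 3*d) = d*(d + 3)*(d)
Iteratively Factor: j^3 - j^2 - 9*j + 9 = (j + 3)*(j^2 - 4*j + 3) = (j - 3)*(j + 3)*(j - 1)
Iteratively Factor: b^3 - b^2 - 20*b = (b - 5)*(b^2 + 4*b) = (b - 5)*(b + 4)*(b)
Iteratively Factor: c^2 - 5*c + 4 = (c - 4)*(c - 1)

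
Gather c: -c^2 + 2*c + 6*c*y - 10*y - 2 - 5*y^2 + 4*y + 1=-c^2 + c*(6*y + 2) - 5*y^2 - 6*y - 1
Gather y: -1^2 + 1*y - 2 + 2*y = 3*y - 3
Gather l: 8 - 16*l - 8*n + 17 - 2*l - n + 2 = -18*l - 9*n + 27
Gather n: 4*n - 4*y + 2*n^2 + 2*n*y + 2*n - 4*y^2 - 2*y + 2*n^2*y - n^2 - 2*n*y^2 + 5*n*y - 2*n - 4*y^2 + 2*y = n^2*(2*y + 1) + n*(-2*y^2 + 7*y + 4) - 8*y^2 - 4*y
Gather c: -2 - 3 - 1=-6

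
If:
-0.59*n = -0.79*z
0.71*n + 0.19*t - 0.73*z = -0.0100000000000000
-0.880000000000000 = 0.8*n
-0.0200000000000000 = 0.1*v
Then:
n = -1.10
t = 0.90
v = -0.20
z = -0.82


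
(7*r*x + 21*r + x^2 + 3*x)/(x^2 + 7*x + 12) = (7*r + x)/(x + 4)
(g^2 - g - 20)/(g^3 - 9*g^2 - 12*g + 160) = 1/(g - 8)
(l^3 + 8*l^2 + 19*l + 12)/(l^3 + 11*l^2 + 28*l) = (l^2 + 4*l + 3)/(l*(l + 7))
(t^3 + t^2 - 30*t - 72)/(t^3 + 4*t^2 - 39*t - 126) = (t + 4)/(t + 7)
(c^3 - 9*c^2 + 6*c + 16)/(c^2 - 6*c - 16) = (c^2 - c - 2)/(c + 2)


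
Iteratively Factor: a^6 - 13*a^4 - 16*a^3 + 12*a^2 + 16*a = (a - 1)*(a^5 + a^4 - 12*a^3 - 28*a^2 - 16*a) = (a - 1)*(a + 2)*(a^4 - a^3 - 10*a^2 - 8*a) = (a - 1)*(a + 1)*(a + 2)*(a^3 - 2*a^2 - 8*a) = a*(a - 1)*(a + 1)*(a + 2)*(a^2 - 2*a - 8) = a*(a - 1)*(a + 1)*(a + 2)^2*(a - 4)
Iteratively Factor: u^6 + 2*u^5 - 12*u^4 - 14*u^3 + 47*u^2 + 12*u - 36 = (u - 2)*(u^5 + 4*u^4 - 4*u^3 - 22*u^2 + 3*u + 18) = (u - 2)*(u + 3)*(u^4 + u^3 - 7*u^2 - u + 6) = (u - 2)*(u + 1)*(u + 3)*(u^3 - 7*u + 6) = (u - 2)*(u - 1)*(u + 1)*(u + 3)*(u^2 + u - 6) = (u - 2)^2*(u - 1)*(u + 1)*(u + 3)*(u + 3)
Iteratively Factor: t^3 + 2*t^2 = (t)*(t^2 + 2*t) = t^2*(t + 2)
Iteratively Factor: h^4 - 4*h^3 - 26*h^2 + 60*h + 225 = (h + 3)*(h^3 - 7*h^2 - 5*h + 75) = (h - 5)*(h + 3)*(h^2 - 2*h - 15) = (h - 5)*(h + 3)^2*(h - 5)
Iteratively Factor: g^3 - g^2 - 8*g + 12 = (g - 2)*(g^2 + g - 6) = (g - 2)*(g + 3)*(g - 2)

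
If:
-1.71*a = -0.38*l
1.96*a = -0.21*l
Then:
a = 0.00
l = 0.00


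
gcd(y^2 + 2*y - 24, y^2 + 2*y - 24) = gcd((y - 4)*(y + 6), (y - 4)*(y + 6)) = y^2 + 2*y - 24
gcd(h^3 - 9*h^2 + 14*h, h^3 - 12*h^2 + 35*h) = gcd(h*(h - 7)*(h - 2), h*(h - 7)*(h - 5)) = h^2 - 7*h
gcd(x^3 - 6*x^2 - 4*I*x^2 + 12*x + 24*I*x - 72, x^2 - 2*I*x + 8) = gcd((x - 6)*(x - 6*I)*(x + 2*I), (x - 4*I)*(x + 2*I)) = x + 2*I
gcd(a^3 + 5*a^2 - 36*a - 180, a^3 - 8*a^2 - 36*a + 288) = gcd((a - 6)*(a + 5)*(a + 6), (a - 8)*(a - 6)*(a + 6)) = a^2 - 36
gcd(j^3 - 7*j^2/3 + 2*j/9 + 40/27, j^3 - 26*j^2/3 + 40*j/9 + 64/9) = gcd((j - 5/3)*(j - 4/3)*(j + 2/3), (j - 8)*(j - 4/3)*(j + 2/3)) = j^2 - 2*j/3 - 8/9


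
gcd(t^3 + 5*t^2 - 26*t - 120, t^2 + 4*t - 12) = t + 6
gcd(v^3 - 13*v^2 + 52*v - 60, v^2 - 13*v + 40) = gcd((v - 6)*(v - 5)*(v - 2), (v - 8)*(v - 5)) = v - 5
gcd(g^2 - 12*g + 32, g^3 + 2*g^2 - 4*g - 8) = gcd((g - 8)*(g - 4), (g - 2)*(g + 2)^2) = 1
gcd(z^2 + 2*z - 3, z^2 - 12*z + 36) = 1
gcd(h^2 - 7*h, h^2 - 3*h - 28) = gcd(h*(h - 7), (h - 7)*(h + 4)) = h - 7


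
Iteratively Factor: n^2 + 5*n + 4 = (n + 4)*(n + 1)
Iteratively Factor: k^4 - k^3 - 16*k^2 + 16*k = (k - 1)*(k^3 - 16*k) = k*(k - 1)*(k^2 - 16) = k*(k - 4)*(k - 1)*(k + 4)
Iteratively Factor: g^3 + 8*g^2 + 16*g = (g + 4)*(g^2 + 4*g) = g*(g + 4)*(g + 4)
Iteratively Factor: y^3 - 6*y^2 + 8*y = (y - 4)*(y^2 - 2*y) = y*(y - 4)*(y - 2)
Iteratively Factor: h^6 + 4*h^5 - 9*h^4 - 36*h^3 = (h)*(h^5 + 4*h^4 - 9*h^3 - 36*h^2) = h*(h + 3)*(h^4 + h^3 - 12*h^2) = h*(h - 3)*(h + 3)*(h^3 + 4*h^2) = h*(h - 3)*(h + 3)*(h + 4)*(h^2) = h^2*(h - 3)*(h + 3)*(h + 4)*(h)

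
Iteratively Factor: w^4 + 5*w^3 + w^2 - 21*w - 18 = (w + 3)*(w^3 + 2*w^2 - 5*w - 6) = (w + 3)^2*(w^2 - w - 2) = (w - 2)*(w + 3)^2*(w + 1)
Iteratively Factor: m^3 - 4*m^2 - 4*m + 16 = (m - 4)*(m^2 - 4) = (m - 4)*(m - 2)*(m + 2)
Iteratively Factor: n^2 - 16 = (n - 4)*(n + 4)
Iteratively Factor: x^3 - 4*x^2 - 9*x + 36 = (x - 4)*(x^2 - 9) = (x - 4)*(x - 3)*(x + 3)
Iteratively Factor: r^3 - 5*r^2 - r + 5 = (r - 5)*(r^2 - 1) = (r - 5)*(r - 1)*(r + 1)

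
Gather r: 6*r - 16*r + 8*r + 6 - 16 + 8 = -2*r - 2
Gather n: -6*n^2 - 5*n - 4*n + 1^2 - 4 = -6*n^2 - 9*n - 3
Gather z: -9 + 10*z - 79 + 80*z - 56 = 90*z - 144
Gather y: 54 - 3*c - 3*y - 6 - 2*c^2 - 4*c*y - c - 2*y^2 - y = -2*c^2 - 4*c - 2*y^2 + y*(-4*c - 4) + 48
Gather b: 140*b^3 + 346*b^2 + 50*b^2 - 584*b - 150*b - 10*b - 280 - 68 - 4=140*b^3 + 396*b^2 - 744*b - 352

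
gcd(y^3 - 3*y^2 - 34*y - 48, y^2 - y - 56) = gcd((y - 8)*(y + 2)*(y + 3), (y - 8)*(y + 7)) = y - 8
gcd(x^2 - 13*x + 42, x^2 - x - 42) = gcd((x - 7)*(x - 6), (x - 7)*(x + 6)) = x - 7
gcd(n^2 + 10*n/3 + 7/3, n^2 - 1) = n + 1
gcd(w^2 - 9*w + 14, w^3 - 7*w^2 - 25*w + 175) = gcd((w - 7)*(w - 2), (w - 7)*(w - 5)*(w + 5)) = w - 7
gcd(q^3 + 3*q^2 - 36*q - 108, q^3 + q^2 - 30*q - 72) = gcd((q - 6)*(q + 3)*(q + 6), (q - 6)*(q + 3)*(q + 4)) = q^2 - 3*q - 18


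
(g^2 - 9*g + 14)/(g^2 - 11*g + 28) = (g - 2)/(g - 4)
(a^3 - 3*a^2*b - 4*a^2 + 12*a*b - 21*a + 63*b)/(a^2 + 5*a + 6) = (a^2 - 3*a*b - 7*a + 21*b)/(a + 2)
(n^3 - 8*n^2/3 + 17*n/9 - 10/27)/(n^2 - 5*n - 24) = (-27*n^3 + 72*n^2 - 51*n + 10)/(27*(-n^2 + 5*n + 24))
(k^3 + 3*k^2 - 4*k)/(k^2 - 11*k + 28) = k*(k^2 + 3*k - 4)/(k^2 - 11*k + 28)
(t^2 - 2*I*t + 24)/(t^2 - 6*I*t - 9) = (-t^2 + 2*I*t - 24)/(-t^2 + 6*I*t + 9)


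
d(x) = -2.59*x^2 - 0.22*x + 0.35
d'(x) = -5.18*x - 0.22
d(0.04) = 0.34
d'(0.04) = -0.43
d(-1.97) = -9.27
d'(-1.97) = 9.98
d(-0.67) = -0.67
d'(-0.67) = 3.25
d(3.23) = -27.38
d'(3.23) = -16.95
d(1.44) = -5.34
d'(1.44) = -7.68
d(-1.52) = -5.30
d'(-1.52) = 7.65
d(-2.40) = -14.04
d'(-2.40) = 12.21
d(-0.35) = 0.11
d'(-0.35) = 1.59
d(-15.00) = -579.10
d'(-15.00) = 77.48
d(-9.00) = -207.46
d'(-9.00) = 46.40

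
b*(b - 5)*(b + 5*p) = b^3 + 5*b^2*p - 5*b^2 - 25*b*p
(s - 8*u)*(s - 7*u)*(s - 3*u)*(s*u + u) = s^4*u - 18*s^3*u^2 + s^3*u + 101*s^2*u^3 - 18*s^2*u^2 - 168*s*u^4 + 101*s*u^3 - 168*u^4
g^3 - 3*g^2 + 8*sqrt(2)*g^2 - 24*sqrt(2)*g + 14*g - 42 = (g - 3)*(g + sqrt(2))*(g + 7*sqrt(2))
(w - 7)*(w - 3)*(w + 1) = w^3 - 9*w^2 + 11*w + 21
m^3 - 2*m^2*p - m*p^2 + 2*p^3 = (m - 2*p)*(m - p)*(m + p)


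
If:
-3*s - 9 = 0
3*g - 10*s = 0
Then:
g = -10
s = -3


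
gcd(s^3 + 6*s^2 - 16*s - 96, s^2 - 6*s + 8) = s - 4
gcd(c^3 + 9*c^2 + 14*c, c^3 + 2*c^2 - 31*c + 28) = c + 7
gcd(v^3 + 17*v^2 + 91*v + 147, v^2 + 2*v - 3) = v + 3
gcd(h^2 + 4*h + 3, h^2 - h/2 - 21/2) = h + 3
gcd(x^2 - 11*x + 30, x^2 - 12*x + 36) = x - 6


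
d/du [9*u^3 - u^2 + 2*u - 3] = 27*u^2 - 2*u + 2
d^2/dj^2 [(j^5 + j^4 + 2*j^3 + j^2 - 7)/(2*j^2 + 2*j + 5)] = 2*(12*j^7 + 36*j^6 + 126*j^5 + 192*j^4 + 314*j^3 + 96*j^2 + 66*j + 67)/(8*j^6 + 24*j^5 + 84*j^4 + 128*j^3 + 210*j^2 + 150*j + 125)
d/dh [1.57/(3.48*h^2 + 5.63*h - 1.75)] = (-10.9272*h - 8.8391)/(3.48*h^2 + 5.63*h - 1.75)^2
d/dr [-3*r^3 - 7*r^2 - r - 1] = -9*r^2 - 14*r - 1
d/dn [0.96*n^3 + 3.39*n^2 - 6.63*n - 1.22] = 2.88*n^2 + 6.78*n - 6.63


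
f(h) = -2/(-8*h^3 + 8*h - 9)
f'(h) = -2*(24*h^2 - 8)/(-8*h^3 + 8*h - 9)^2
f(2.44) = 0.02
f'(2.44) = -0.02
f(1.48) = 0.09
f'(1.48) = -0.17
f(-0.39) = 0.17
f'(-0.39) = 0.06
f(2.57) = 0.02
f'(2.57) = -0.02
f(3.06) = 0.01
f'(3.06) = -0.01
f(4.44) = 0.00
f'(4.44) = -0.00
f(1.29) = 0.13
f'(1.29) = -0.25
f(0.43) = 0.32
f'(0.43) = 0.19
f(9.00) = 0.00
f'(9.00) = 0.00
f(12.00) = 0.00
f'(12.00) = 0.00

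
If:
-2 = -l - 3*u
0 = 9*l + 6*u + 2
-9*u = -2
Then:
No Solution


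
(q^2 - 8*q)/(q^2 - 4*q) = (q - 8)/(q - 4)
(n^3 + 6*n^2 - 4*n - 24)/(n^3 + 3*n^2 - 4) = (n^2 + 4*n - 12)/(n^2 + n - 2)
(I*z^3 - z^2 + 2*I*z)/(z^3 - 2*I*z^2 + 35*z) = (I*z^2 - z + 2*I)/(z^2 - 2*I*z + 35)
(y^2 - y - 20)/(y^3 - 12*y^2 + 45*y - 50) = (y + 4)/(y^2 - 7*y + 10)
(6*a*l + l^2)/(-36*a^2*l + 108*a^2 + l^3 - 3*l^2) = -l/(6*a*l - 18*a - l^2 + 3*l)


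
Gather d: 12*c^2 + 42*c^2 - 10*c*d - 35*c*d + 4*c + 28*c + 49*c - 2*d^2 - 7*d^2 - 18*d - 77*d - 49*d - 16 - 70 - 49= 54*c^2 + 81*c - 9*d^2 + d*(-45*c - 144) - 135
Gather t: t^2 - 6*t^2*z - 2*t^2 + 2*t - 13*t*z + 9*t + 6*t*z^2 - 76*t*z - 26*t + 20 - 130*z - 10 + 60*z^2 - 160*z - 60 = t^2*(-6*z - 1) + t*(6*z^2 - 89*z - 15) + 60*z^2 - 290*z - 50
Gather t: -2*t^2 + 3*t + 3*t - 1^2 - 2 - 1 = -2*t^2 + 6*t - 4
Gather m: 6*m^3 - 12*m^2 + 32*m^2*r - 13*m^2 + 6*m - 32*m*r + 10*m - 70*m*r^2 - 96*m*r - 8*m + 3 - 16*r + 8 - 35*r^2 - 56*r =6*m^3 + m^2*(32*r - 25) + m*(-70*r^2 - 128*r + 8) - 35*r^2 - 72*r + 11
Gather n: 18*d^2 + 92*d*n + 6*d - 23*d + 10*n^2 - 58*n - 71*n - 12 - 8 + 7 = 18*d^2 - 17*d + 10*n^2 + n*(92*d - 129) - 13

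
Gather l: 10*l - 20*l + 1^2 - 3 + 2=-10*l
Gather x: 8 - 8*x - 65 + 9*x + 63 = x + 6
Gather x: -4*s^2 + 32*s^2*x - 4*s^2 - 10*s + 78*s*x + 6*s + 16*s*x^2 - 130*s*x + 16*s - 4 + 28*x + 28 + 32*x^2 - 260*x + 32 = -8*s^2 + 12*s + x^2*(16*s + 32) + x*(32*s^2 - 52*s - 232) + 56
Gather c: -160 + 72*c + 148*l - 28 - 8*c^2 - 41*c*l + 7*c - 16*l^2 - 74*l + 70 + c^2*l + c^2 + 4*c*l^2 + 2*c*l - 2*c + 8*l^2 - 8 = c^2*(l - 7) + c*(4*l^2 - 39*l + 77) - 8*l^2 + 74*l - 126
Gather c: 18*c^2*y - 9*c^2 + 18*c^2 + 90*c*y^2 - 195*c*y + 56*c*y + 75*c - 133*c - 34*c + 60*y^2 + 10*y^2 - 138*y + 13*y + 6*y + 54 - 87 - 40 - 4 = c^2*(18*y + 9) + c*(90*y^2 - 139*y - 92) + 70*y^2 - 119*y - 77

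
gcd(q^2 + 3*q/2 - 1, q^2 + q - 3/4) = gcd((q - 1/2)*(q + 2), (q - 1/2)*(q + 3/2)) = q - 1/2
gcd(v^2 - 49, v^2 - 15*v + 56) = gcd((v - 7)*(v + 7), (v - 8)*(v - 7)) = v - 7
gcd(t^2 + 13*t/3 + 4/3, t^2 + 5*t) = 1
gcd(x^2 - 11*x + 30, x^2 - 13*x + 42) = x - 6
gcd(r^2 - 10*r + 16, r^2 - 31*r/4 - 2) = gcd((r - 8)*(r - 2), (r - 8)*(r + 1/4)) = r - 8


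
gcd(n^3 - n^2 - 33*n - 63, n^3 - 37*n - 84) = n^2 - 4*n - 21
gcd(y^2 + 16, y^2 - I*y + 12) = y - 4*I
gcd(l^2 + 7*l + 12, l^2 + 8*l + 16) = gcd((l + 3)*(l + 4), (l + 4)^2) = l + 4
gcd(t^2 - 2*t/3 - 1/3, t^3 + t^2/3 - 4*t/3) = t - 1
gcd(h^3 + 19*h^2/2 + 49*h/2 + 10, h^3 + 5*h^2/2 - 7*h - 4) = h^2 + 9*h/2 + 2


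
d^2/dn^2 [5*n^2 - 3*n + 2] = 10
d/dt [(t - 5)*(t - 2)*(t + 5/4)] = 3*t^2 - 23*t/2 + 5/4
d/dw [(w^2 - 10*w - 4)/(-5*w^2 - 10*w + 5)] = 6*(-2*w^2 - w - 3)/(5*(w^4 + 4*w^3 + 2*w^2 - 4*w + 1))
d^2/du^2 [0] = 0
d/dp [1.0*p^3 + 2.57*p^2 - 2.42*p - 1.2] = 3.0*p^2 + 5.14*p - 2.42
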